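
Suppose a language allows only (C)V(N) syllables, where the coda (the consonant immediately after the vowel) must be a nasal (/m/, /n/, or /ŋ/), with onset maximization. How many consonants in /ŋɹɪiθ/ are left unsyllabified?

2

Syllabifying with onset maximization leaves /ŋ/, /θ/ stranded (only a nasal (/m/, /n/, or /ŋ/) is licensed in coda position; onsets are limited to one consonant).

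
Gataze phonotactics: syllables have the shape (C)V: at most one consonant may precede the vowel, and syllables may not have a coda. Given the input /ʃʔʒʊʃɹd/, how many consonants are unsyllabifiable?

5

Under (C)V, the unsyllabifiable consonants are /ʃ/, /ʔ/, /ʃ/, /ɹ/, /d/ (no codas are permitted; onsets are limited to one consonant).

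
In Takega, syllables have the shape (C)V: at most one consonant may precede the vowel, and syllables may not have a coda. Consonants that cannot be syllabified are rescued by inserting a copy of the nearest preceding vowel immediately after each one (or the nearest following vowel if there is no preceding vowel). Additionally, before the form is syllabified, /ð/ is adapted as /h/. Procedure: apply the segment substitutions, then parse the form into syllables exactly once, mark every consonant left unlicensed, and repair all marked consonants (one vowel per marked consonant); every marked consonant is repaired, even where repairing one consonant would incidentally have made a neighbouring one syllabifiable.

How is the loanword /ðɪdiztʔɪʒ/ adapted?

hɪdizitiʔɪʒɪ

Substitution: /ð/ → /h/, giving /hɪdiztʔɪʒ/.
The consonants /z/, /t/, /ʒ/ cannot be parsed into a legal (C)V syllable (no codas are permitted; onsets are limited to one consonant).
Inserting the epenthetic vowel yields /z/ → /zi/, /t/ → /ti/, /ʒ/ → /ʒɪ/.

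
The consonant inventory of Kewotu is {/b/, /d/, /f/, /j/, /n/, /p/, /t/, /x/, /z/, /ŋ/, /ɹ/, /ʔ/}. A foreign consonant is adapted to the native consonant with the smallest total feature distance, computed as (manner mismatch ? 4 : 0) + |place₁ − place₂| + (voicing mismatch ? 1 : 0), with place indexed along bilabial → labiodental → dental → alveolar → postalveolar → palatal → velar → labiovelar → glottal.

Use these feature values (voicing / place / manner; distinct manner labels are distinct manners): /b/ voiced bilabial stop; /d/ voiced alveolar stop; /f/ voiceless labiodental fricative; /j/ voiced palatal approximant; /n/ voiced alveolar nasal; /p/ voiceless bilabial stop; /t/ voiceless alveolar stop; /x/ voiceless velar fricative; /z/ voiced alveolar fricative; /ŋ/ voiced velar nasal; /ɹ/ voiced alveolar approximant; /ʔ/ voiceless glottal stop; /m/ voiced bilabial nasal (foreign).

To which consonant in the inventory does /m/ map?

n

/n/ is closest: same manner (nasal), place distance 3 (bilabial→alveolar), same voicing; total 3. Next closest is /b/ at distance 4.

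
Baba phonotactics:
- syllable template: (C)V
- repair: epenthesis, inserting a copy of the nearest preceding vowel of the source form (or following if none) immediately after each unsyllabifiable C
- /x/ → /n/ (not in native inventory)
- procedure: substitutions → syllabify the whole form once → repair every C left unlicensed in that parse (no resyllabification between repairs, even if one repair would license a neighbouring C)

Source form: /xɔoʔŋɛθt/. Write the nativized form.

Substitution: /x/ → /n/, giving /nɔoʔŋɛθt/.
Syllabifying with onset maximization leaves /ʔ/, /θ/, /t/ stranded (no codas are permitted; onsets are limited to one consonant).
Epenthesis after each stranded consonant: /ʔ/ → /ʔo/, /θ/ → /θɛ/, /t/ → /tɛ/.

nɔoʔoŋɛθɛtɛ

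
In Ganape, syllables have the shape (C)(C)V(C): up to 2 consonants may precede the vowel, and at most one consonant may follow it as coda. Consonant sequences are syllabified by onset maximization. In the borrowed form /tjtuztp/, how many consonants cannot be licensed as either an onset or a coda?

3

Under (C)(C)V(C), the unsyllabifiable consonants are /t/, /t/, /p/ (at most one coda consonant is licensed; onsets may contain at most 2 consonants).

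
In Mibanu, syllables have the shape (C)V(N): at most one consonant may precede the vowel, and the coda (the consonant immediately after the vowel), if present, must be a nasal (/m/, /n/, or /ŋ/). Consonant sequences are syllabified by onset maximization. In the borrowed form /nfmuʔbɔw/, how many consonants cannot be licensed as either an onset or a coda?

Syllabifying with onset maximization leaves /n/, /f/, /ʔ/, /w/ stranded (only a nasal (/m/, /n/, or /ŋ/) is licensed in coda position; onsets are limited to one consonant).

4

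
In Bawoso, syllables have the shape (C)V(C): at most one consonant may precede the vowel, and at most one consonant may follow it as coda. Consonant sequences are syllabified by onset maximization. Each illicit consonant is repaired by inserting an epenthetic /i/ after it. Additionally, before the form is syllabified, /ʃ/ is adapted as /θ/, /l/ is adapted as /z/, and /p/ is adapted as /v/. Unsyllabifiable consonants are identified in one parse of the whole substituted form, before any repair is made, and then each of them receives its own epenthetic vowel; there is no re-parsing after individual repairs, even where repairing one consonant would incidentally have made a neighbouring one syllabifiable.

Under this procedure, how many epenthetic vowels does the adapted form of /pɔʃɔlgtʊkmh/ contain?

After substitution the input is /vɔθɔzgtʊkmh/.
The unsyllabifiable consonants are /g/, /m/, /h/; each receives one epenthetic vowel.

3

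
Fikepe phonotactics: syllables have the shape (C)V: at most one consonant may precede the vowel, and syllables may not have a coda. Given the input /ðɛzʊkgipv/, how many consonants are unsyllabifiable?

3

The consonants /k/, /p/, /v/ cannot be parsed into a legal (C)V syllable (no codas are permitted; onsets are limited to one consonant).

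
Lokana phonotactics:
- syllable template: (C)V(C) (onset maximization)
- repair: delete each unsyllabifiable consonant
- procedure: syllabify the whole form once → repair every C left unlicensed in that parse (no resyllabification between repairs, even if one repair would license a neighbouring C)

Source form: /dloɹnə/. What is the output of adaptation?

loɹnə

The consonants /d/ cannot be parsed into a legal (C)V(C) syllable (at most one coda consonant is licensed; onsets are limited to one consonant).
Each unlicensed consonant is deleted: /d/.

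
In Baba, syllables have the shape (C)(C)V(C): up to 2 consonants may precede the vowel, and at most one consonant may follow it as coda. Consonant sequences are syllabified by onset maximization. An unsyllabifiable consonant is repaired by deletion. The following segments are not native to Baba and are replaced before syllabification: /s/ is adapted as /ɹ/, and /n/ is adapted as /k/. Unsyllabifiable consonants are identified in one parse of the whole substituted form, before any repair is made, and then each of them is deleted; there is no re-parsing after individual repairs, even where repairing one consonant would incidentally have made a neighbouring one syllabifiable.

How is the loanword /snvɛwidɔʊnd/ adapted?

Substitution: /s/ → /ɹ/, /n/ → /k/, giving /ɹkvɛwidɔʊkd/.
Under (C)(C)V(C), the unsyllabifiable consonants are /ɹ/, /d/ (at most one coda consonant is licensed; onsets may contain at most 2 consonants).
Each unlicensed consonant is deleted: /ɹ/, /d/.

kvɛwidɔʊk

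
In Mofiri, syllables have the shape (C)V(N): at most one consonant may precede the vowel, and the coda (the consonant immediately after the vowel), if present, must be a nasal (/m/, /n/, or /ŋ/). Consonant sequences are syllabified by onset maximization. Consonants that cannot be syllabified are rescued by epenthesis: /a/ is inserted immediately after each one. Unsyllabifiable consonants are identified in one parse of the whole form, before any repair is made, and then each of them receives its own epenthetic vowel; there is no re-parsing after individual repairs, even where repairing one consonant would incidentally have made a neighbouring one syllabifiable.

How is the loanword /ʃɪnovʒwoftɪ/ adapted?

ʃɪnovaʒawofatɪ

Under (C)V(N), the unsyllabifiable consonants are /v/, /ʒ/, /f/ (only a nasal (/m/, /n/, or /ŋ/) is licensed in coda position; onsets are limited to one consonant).
Inserting the epenthetic vowel yields /v/ → /va/, /ʒ/ → /ʒa/, /f/ → /fa/.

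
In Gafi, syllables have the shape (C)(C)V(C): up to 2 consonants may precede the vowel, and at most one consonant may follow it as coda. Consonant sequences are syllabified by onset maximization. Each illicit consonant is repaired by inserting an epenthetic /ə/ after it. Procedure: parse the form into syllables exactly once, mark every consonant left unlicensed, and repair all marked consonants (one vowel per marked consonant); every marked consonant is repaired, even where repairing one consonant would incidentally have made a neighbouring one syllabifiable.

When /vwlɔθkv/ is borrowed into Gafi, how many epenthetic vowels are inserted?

The unsyllabifiable consonants are /v/, /k/, /v/; each receives one epenthetic vowel.

3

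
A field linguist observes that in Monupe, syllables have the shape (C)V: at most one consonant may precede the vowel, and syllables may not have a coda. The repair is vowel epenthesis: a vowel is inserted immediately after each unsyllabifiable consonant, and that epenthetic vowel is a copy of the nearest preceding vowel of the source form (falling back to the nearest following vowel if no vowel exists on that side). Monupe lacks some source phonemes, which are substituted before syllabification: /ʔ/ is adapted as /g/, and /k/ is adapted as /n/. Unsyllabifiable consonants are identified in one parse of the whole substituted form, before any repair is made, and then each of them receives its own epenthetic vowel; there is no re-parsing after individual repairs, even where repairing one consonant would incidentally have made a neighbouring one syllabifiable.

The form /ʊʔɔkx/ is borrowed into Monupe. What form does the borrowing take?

ʊgɔnɔxɔ

Substitution: /ʔ/ → /g/, /k/ → /n/, giving /ʊgɔnx/.
Syllabifying with onset maximization leaves /n/, /x/ stranded (no codas are permitted; onsets are limited to one consonant).
Epenthesis after each stranded consonant: /n/ → /nɔ/, /x/ → /xɔ/.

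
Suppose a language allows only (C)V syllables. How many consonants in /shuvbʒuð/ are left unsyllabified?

4

Under (C)V, the unsyllabifiable consonants are /s/, /v/, /b/, /ð/ (no codas are permitted; onsets are limited to one consonant).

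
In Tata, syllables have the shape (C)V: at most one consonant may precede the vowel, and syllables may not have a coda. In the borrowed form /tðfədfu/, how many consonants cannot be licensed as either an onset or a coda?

The consonants /t/, /ð/, /d/ cannot be parsed into a legal (C)V syllable (no codas are permitted; onsets are limited to one consonant).

3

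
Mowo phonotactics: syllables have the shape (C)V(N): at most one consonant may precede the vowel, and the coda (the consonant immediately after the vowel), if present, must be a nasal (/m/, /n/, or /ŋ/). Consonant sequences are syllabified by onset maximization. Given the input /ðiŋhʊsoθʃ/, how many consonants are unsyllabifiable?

2

The consonants /θ/, /ʃ/ cannot be parsed into a legal (C)V(N) syllable (only a nasal (/m/, /n/, or /ŋ/) is licensed in coda position; onsets are limited to one consonant).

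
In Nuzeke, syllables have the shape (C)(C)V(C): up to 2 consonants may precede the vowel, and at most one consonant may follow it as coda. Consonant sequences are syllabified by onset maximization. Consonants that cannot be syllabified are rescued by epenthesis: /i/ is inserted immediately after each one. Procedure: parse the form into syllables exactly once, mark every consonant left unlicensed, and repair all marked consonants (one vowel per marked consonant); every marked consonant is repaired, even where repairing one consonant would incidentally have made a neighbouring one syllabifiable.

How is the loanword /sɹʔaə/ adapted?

Syllabifying with onset maximization leaves /s/ stranded (at most one coda consonant is licensed; onsets may contain at most 2 consonants).
Each unlicensed consonant becomes the onset of a new syllable: /s/ → /si/.

siɹʔaə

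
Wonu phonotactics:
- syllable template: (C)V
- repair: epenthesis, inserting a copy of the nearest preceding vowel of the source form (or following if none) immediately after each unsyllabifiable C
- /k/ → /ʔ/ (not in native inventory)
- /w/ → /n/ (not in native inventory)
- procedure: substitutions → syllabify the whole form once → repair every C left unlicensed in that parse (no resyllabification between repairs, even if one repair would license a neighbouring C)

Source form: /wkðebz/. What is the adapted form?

Substitution: /w/ → /n/, /k/ → /ʔ/, giving /nʔðebz/.
The consonants /n/, /ʔ/, /b/, /z/ cannot be parsed into a legal (C)V syllable (no codas are permitted; onsets are limited to one consonant).
Epenthesis after each stranded consonant: /n/ → /ne/, /ʔ/ → /ʔe/, /b/ → /be/, /z/ → /ze/.

neʔeðebeze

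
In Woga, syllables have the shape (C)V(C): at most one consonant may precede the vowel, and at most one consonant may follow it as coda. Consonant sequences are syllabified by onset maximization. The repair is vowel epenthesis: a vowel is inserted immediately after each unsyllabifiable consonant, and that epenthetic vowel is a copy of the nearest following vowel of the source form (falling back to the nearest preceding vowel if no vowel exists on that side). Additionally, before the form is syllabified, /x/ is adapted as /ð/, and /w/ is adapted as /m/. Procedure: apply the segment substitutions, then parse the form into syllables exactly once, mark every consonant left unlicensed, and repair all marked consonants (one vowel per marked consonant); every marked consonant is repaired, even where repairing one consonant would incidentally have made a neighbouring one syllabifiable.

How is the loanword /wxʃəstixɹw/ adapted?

Substitution: /w/ → /m/, /x/ → /ð/, giving /mðʃəstiðɹm/.
Under (C)V(C), the unsyllabifiable consonants are /m/, /ð/, /ɹ/, /m/ (at most one coda consonant is licensed; onsets are limited to one consonant).
Epenthesis after each stranded consonant: /m/ → /mə/, /ð/ → /ðə/, /ɹ/ → /ɹi/, /m/ → /mi/.

məðəʃəstiðɹimi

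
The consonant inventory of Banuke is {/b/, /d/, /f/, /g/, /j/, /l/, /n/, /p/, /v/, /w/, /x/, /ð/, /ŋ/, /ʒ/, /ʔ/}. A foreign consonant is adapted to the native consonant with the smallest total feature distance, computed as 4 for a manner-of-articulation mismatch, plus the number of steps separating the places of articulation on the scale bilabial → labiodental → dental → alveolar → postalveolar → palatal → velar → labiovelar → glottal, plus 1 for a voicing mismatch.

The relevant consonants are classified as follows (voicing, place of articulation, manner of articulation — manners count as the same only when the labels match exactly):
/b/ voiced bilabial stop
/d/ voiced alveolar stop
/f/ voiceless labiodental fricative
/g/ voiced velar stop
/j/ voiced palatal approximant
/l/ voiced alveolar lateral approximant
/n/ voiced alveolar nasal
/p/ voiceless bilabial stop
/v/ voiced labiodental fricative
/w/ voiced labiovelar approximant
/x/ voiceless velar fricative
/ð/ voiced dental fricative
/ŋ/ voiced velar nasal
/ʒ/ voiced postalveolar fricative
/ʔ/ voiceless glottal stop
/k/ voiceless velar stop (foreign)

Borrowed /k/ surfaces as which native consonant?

/g/ is closest: same manner (stop), place distance 0 (velar→velar), voicing differs (+1); total 1. Next closest is /ʔ/ at distance 2.

g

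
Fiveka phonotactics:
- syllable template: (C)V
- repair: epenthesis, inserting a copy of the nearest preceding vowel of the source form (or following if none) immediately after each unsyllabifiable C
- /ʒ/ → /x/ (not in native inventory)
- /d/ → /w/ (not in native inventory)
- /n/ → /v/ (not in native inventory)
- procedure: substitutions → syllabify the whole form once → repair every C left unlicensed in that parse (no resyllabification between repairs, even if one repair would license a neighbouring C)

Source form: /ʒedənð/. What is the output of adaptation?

xewəvəðə

Substitution: /ʒ/ → /x/, /d/ → /w/, /n/ → /v/, giving /xewəvð/.
Under (C)V, the unsyllabifiable consonants are /v/, /ð/ (no codas are permitted; onsets are limited to one consonant).
Each unlicensed consonant becomes the onset of a new syllable: /v/ → /və/, /ð/ → /ðə/.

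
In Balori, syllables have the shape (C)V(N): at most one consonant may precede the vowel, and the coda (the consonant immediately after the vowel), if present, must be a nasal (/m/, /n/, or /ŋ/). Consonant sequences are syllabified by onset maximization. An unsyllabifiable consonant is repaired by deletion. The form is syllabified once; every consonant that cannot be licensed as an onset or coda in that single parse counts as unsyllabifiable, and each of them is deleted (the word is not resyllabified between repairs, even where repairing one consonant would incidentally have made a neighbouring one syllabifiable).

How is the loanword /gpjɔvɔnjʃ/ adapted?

Under (C)V(N), the unsyllabifiable consonants are /g/, /p/, /j/, /ʃ/ (only a nasal (/m/, /n/, or /ŋ/) is licensed in coda position; onsets are limited to one consonant).
Deleting the stranded consonants removes /g/, /p/, /j/, /ʃ/.

jɔvɔn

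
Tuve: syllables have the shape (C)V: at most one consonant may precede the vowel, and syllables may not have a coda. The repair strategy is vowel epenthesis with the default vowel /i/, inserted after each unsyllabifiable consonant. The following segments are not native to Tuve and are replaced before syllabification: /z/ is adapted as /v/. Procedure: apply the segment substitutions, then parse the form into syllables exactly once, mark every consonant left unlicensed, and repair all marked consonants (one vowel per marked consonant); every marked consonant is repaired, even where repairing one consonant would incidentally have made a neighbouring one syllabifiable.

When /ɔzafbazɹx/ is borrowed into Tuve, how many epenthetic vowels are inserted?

4

After substitution the input is /ɔvafbavɹx/.
The unsyllabifiable consonants are /f/, /v/, /ɹ/, /x/; each receives one epenthetic vowel.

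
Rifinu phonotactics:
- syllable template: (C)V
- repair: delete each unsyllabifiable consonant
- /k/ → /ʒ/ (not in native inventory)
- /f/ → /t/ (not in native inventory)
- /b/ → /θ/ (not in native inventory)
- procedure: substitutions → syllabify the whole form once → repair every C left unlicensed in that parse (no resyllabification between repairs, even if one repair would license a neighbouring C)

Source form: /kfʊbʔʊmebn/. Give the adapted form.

tʊʔʊme

Substitution: /k/ → /ʒ/, /f/ → /t/, /b/ → /θ/, giving /ʒtʊθʔʊmeθn/.
Under (C)V, the unsyllabifiable consonants are /ʒ/, /θ/, /θ/, /n/ (no codas are permitted; onsets are limited to one consonant).
Deletion applies to /ʒ/, /θ/, /θ/, /n/.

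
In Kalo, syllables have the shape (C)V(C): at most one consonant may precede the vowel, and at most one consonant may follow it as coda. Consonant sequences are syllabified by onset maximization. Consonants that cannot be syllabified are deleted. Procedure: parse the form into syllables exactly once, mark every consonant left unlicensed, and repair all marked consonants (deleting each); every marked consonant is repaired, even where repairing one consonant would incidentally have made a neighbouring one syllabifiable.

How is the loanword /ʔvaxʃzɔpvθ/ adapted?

Syllabifying with onset maximization leaves /ʔ/, /ʃ/, /v/, /θ/ stranded (at most one coda consonant is licensed; onsets are limited to one consonant).
Deletion applies to /ʔ/, /ʃ/, /v/, /θ/.

vaxzɔp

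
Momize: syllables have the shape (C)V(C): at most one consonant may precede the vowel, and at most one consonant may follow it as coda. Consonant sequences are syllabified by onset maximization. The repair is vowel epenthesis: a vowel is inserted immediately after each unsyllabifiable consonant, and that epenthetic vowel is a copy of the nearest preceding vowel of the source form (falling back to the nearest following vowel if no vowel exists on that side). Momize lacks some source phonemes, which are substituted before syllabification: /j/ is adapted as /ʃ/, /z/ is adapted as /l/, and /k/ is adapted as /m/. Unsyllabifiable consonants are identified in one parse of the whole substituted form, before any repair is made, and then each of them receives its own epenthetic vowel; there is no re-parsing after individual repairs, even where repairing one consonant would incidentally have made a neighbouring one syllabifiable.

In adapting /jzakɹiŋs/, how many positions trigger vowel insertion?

After substitution the input is /ʃlamɹiŋs/.
The unsyllabifiable consonants are /ʃ/, /s/; each receives one epenthetic vowel.

2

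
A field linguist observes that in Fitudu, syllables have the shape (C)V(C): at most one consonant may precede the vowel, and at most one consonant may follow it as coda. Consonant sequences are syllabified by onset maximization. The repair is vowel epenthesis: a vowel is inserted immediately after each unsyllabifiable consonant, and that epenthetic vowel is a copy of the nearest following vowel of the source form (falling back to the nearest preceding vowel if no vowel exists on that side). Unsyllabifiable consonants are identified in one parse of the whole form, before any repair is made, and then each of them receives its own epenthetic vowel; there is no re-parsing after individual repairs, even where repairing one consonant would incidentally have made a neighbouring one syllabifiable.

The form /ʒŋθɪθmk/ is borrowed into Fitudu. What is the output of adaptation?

The consonants /ʒ/, /ŋ/, /m/, /k/ cannot be parsed into a legal (C)V(C) syllable (at most one coda consonant is licensed; onsets are limited to one consonant).
Epenthesis after each stranded consonant: /ʒ/ → /ʒɪ/, /ŋ/ → /ŋɪ/, /m/ → /mɪ/, /k/ → /kɪ/.

ʒɪŋɪθɪθmɪkɪ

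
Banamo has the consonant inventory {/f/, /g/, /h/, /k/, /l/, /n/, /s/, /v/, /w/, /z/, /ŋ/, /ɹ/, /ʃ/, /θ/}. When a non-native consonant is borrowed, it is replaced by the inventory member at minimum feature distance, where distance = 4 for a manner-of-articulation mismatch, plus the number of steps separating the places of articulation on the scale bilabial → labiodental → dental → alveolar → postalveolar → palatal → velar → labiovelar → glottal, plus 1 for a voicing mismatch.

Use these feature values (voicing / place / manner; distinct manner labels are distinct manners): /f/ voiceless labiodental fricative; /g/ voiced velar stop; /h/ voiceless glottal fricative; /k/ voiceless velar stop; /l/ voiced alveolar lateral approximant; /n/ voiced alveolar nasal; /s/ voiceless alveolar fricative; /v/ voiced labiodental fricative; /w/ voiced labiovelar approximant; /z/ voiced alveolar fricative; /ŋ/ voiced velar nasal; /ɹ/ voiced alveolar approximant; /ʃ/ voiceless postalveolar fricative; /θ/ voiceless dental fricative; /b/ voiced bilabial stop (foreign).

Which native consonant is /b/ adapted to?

/v/ is closest: manner differs (stop→fricative, +4), place distance 1 (bilabial→labiodental), same voicing; total 5. Next closest is /f/ at distance 6.

v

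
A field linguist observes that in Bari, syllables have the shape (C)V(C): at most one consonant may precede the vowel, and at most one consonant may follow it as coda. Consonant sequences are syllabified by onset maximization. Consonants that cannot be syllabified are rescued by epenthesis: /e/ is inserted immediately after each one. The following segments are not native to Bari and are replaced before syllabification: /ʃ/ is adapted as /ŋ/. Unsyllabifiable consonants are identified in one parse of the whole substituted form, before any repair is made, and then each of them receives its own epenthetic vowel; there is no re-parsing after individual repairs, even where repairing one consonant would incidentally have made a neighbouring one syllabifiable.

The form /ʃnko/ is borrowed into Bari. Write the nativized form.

Substitution: /ʃ/ → /ŋ/, giving /ŋnko/.
Syllabifying with onset maximization leaves /ŋ/, /n/ stranded (at most one coda consonant is licensed; onsets are limited to one consonant).
Inserting the epenthetic vowel yields /ŋ/ → /ŋe/, /n/ → /ne/.

ŋeneko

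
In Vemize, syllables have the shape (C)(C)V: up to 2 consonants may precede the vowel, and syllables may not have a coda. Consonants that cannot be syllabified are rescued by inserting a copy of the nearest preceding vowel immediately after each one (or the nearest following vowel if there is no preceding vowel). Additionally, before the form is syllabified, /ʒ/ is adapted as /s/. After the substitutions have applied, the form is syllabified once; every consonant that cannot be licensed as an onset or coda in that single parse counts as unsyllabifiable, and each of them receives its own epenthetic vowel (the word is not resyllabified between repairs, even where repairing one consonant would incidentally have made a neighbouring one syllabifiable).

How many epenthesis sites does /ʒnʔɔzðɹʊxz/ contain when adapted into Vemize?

After substitution the input is /snʔɔzðɹʊxz/.
The unsyllabifiable consonants are /s/, /z/, /x/, /z/; each receives one epenthetic vowel.

4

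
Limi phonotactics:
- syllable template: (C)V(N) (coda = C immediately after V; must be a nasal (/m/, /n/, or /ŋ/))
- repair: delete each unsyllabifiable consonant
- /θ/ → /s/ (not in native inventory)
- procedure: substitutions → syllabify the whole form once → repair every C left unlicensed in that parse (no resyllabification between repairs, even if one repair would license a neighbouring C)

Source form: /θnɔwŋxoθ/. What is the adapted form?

Substitution: /θ/ → /s/, giving /snɔwŋxos/.
Syllabifying with onset maximization leaves /s/, /w/, /ŋ/, /s/ stranded (only a nasal (/m/, /n/, or /ŋ/) is licensed in coda position; onsets are limited to one consonant).
Deleting the stranded consonants removes /s/, /w/, /ŋ/, /s/.

nɔxo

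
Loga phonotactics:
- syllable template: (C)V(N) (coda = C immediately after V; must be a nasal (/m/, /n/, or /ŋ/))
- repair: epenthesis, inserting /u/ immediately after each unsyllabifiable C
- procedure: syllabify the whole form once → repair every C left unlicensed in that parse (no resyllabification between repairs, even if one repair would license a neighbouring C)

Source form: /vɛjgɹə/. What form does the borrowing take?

vɛjuguɹə

The consonants /j/, /g/ cannot be parsed into a legal (C)V(N) syllable (only a nasal (/m/, /n/, or /ŋ/) is licensed in coda position; onsets are limited to one consonant).
Each unlicensed consonant becomes the onset of a new syllable: /j/ → /ju/, /g/ → /gu/.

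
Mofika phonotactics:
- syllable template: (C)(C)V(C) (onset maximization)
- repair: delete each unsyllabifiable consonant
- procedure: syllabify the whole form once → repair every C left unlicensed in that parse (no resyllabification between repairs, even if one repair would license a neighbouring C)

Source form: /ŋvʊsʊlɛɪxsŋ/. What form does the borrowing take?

ŋvʊsʊlɛɪx

Under (C)(C)V(C), the unsyllabifiable consonants are /s/, /ŋ/ (at most one coda consonant is licensed; onsets may contain at most 2 consonants).
Deletion applies to /s/, /ŋ/.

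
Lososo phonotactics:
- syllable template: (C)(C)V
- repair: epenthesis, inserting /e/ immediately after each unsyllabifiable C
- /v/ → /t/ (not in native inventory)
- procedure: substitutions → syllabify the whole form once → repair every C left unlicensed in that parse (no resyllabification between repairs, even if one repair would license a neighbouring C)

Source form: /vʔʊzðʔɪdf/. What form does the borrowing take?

Substitution: /v/ → /t/, giving /tʔʊzðʔɪdf/.
The consonants /z/, /d/, /f/ cannot be parsed into a legal (C)(C)V syllable (no codas are permitted; onsets may contain at most 2 consonants).
Each unlicensed consonant becomes the onset of a new syllable: /z/ → /ze/, /d/ → /de/, /f/ → /fe/.

tʔʊzeðʔɪdefe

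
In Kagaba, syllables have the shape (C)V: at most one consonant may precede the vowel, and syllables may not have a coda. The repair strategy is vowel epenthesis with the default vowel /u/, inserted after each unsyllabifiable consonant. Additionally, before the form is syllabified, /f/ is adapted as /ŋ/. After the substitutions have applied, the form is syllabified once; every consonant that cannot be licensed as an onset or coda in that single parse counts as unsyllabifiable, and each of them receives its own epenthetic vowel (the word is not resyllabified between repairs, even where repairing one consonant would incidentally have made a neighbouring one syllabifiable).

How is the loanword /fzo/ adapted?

Substitution: /f/ → /ŋ/, giving /ŋzo/.
Under (C)V, the unsyllabifiable consonants are /ŋ/ (no codas are permitted; onsets are limited to one consonant).
Inserting the epenthetic vowel yields /ŋ/ → /ŋu/.

ŋuzo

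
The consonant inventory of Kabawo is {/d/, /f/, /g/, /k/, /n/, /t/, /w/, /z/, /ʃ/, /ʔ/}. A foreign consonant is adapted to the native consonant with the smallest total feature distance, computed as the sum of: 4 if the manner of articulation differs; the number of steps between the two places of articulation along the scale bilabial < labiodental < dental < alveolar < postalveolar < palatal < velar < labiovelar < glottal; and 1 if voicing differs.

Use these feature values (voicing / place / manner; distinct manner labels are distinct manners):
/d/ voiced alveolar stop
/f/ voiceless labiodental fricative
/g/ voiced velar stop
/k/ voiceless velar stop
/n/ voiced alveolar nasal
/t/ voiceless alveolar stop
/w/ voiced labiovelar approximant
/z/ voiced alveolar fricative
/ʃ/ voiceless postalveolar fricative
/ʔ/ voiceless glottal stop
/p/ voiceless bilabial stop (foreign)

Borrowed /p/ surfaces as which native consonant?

/t/ is closest: same manner (stop), place distance 3 (bilabial→alveolar), same voicing; total 3. Next closest is /d/ at distance 4.

t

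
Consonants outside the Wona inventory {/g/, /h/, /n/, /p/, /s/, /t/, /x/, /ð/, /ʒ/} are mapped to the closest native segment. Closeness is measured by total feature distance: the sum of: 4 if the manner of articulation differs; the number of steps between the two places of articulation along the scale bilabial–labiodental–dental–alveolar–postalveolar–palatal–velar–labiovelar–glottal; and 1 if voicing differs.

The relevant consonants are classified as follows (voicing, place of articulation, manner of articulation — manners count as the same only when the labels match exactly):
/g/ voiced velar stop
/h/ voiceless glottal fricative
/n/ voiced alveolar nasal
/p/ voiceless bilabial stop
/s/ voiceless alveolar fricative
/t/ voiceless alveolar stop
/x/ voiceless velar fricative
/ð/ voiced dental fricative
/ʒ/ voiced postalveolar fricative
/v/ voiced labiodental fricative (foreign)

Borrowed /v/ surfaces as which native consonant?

ð

/ð/ is closest: same manner (fricative), place distance 1 (labiodental→dental), same voicing; total 1. Next closest is /s/ at distance 3.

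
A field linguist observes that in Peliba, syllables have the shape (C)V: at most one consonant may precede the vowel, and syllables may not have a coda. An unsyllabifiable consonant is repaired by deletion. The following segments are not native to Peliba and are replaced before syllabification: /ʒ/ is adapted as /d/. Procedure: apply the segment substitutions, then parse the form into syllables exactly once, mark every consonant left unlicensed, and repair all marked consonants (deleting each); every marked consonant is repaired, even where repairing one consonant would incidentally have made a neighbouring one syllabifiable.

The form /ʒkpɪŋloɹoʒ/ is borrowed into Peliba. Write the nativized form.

pɪloɹo

Substitution: /ʒ/ → /d/, giving /dkpɪŋloɹod/.
The consonants /d/, /k/, /ŋ/, /d/ cannot be parsed into a legal (C)V syllable (no codas are permitted; onsets are limited to one consonant).
Deletion applies to /d/, /k/, /ŋ/, /d/.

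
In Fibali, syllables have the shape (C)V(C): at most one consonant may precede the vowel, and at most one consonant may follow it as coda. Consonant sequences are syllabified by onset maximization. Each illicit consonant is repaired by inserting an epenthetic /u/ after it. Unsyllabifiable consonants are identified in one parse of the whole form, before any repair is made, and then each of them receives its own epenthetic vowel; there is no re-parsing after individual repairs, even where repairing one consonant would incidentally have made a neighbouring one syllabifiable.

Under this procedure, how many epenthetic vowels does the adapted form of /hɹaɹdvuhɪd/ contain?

The unsyllabifiable consonants are /h/, /d/; each receives one epenthetic vowel.

2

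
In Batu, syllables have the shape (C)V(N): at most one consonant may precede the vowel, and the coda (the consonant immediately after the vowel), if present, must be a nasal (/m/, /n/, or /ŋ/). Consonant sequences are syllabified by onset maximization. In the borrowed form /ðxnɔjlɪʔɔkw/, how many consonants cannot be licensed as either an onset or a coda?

The consonants /ð/, /x/, /j/, /k/, /w/ cannot be parsed into a legal (C)V(N) syllable (only a nasal (/m/, /n/, or /ŋ/) is licensed in coda position; onsets are limited to one consonant).

5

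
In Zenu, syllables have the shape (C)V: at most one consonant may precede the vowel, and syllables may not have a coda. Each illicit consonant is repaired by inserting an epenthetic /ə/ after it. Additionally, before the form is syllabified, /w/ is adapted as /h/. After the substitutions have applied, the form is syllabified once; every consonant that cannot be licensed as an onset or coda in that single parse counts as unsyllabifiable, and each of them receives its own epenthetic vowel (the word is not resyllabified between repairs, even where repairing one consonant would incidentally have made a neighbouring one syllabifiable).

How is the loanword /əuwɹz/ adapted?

əuhəɹəzə

Substitution: /w/ → /h/, giving /əuhɹz/.
The consonants /h/, /ɹ/, /z/ cannot be parsed into a legal (C)V syllable (no codas are permitted; onsets are limited to one consonant).
Inserting the epenthetic vowel yields /h/ → /hə/, /ɹ/ → /ɹə/, /z/ → /zə/.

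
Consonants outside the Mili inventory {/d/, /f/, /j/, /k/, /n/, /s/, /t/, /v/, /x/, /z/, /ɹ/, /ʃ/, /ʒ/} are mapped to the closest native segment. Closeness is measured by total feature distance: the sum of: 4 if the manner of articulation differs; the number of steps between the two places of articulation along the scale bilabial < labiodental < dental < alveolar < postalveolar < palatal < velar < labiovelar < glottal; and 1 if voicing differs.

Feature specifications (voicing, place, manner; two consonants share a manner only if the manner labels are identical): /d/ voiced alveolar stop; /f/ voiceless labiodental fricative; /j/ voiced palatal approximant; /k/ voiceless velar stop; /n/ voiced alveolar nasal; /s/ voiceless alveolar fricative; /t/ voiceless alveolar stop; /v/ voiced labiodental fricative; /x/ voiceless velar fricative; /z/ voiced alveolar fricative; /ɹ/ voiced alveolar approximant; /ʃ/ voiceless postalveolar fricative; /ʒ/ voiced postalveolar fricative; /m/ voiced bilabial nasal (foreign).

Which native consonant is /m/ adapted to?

/n/ is closest: same manner (nasal), place distance 3 (bilabial→alveolar), same voicing; total 3. Next closest is /v/ at distance 5.

n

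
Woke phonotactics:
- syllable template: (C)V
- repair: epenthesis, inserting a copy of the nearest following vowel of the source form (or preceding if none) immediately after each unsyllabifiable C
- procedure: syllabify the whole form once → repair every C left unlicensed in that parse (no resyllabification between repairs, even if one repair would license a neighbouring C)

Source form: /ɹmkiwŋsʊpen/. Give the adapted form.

Under (C)V, the unsyllabifiable consonants are /ɹ/, /m/, /w/, /ŋ/, /n/ (no codas are permitted; onsets are limited to one consonant).
Each unlicensed consonant becomes the onset of a new syllable: /ɹ/ → /ɹi/, /m/ → /mi/, /w/ → /wʊ/, /ŋ/ → /ŋʊ/, /n/ → /ne/.

ɹimikiwʊŋʊsʊpene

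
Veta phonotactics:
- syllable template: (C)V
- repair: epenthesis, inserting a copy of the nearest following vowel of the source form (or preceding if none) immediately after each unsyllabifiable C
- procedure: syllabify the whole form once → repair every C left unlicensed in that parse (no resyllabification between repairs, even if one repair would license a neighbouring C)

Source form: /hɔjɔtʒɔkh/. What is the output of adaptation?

hɔjɔtɔʒɔkɔhɔ

Under (C)V, the unsyllabifiable consonants are /t/, /k/, /h/ (no codas are permitted; onsets are limited to one consonant).
Epenthesis after each stranded consonant: /t/ → /tɔ/, /k/ → /kɔ/, /h/ → /hɔ/.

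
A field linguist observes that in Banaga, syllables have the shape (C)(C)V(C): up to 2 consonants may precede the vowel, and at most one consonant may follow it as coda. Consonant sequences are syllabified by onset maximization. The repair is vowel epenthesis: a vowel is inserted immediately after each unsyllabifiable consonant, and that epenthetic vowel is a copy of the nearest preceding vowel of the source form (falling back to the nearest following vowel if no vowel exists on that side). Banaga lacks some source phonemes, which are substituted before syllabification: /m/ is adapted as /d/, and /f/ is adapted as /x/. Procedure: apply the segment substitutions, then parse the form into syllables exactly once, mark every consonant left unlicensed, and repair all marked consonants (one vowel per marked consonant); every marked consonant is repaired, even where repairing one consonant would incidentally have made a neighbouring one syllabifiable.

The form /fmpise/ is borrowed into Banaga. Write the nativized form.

Substitution: /f/ → /x/, /m/ → /d/, giving /xdpise/.
The consonants /x/ cannot be parsed into a legal (C)(C)V(C) syllable (at most one coda consonant is licensed; onsets may contain at most 2 consonants).
Epenthesis after each stranded consonant: /x/ → /xi/.

xidpise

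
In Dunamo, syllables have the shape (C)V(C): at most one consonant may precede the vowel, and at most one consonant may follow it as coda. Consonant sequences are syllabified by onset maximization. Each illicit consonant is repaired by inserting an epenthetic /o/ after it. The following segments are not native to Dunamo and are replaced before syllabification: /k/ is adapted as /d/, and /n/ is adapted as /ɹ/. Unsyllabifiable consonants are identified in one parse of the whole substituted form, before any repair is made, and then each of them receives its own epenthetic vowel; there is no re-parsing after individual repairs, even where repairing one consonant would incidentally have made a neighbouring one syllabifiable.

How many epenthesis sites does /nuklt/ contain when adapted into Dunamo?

After substitution the input is /ɹudlt/.
The unsyllabifiable consonants are /l/, /t/; each receives one epenthetic vowel.

2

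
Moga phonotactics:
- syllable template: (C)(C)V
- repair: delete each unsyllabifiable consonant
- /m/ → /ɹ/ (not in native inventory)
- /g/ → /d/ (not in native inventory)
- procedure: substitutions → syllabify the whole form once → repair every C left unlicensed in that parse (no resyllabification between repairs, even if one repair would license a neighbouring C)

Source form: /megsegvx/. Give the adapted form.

ɹedse

Substitution: /m/ → /ɹ/, /g/ → /d/, giving /ɹedsedvx/.
The consonants /d/, /v/, /x/ cannot be parsed into a legal (C)(C)V syllable (no codas are permitted; onsets may contain at most 2 consonants).
Deletion applies to /d/, /v/, /x/.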